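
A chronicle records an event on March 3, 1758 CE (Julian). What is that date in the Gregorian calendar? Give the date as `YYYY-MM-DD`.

At this point the Julian calendar is 11 days behind the Gregorian.
3 March 1758 Julian + 11 days → 14 March 1758 Gregorian.

1758-03-14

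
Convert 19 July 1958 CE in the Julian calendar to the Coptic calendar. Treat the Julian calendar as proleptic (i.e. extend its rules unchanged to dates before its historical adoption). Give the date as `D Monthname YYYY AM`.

25 Epip 1674 AM

Both dates share Julian Day Number 2436417; in the Coptic calendar that is 25 Epip 1674 AM.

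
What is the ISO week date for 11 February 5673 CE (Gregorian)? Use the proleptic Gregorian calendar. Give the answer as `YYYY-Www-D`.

5673-W06-6

The weekday is Saturday (ISO weekday 6).
That Saturday belongs to ISO week 6 of ISO year 5673.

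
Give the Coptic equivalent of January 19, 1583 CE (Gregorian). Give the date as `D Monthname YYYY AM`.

Both dates share Julian Day Number 2299257; in the Coptic calendar that is 14 Tobi 1299 AM.

14 Tobi 1299 AM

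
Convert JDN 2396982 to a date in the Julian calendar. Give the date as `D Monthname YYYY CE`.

JDN 2396982 is 12 August 1850 in the Gregorian calendar.
In the Julian calendar that day is 31 July 1850 CE.

31 July 1850 CE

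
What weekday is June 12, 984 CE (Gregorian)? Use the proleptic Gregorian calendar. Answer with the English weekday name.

JDN 2080622 mod 7 = 5, and JDN 0 was a Monday, so this is a Saturday.

Saturday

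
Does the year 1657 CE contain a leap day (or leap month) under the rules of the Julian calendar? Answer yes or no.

no

1657 mod 4 = 1, so it is a common year in the Julian calendar.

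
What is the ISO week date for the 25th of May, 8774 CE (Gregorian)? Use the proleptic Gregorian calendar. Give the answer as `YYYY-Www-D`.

8774-W21-6

The weekday is Saturday (ISO weekday 6).
That Saturday belongs to ISO week 21 of ISO year 8774.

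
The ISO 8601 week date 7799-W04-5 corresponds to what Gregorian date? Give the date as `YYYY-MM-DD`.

7799-01-25

ISO week 1 of 7799 is the week containing the first Thursday of 7799.
Week 4, day 5 (Friday) lands on 7799-01-25.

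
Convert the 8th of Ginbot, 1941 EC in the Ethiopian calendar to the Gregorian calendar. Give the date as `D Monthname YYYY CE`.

Julian Day Number of the source date = 2433053.
Converting JDN 2433053 to the Gregorian calendar gives 16 May 1949 CE.

16 May 1949 CE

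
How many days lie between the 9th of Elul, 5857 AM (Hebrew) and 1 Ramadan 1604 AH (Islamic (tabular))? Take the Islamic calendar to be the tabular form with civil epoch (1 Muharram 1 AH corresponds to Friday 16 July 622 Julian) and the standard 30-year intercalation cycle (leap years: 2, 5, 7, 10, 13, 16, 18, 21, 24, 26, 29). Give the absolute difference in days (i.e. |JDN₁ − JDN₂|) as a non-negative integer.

29523

First date → JDN 2487203; second date → JDN 2516726.
The interval is |2487203 − 2516726| = 29523 days.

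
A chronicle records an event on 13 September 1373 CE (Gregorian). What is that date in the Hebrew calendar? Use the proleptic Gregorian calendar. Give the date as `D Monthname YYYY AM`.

Both dates share Julian Day Number 2222794; in the Hebrew calendar that is 16 Elul 5133 AM.

16 Elul 5133 AM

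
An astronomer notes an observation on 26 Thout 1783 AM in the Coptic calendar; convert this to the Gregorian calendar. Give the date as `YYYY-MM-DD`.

2066-10-06

Julian Day Number of the source date = 2475930.
Converting JDN 2475930 to the Gregorian calendar gives 6 October 2066 CE.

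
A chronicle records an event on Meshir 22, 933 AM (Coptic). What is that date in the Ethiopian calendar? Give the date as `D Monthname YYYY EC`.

22 Yekatit 1209 EC

The source date corresponds to 23 February 1217 in the proleptic Gregorian calendar (JDN 2165614).
That day falls on 22 Yekatit 1209 EC in the Ethiopian calendar.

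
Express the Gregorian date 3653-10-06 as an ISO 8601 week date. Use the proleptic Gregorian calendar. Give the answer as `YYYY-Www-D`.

The weekday is Monday (ISO weekday 1).
That Monday belongs to ISO week 41 of ISO year 3653.

3653-W41-1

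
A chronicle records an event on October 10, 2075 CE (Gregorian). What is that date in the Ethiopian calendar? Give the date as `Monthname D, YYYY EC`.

Meskerem 29, 2068 EC

Julian Day Number of the source date = 2479221.
Converting JDN 2479221 to the Ethiopian calendar gives 29 Meskerem 2068 EC.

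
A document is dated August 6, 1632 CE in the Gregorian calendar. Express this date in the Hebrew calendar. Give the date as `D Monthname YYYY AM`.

19 Av 5392 AM

Julian Day Number of the source date = 2317354.
Converting JDN 2317354 to the Hebrew calendar gives 19 Av 5392 AM.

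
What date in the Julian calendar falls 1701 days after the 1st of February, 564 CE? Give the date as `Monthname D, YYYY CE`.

September 28, 568 CE

JDN of the 1st of February, 564 CE = 1927090.
1927090 + 1701 = 1928791.
JDN 1928791 in the Julian calendar is September 28, 568 CE.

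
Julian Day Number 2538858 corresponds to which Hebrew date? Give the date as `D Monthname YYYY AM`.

The Gregorian equivalent of JDN 2538858 is 21 January 2239.
In the Hebrew calendar that day is 15 Shevat 5999 AM.

15 Shevat 5999 AM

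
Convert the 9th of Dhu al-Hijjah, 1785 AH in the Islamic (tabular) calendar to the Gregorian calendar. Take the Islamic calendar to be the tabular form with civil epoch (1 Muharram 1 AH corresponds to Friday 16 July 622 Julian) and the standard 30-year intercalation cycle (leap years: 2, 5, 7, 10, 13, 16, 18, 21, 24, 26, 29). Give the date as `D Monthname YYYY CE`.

3 May 2354 CE

Both dates share Julian Day Number 2580963; in the Gregorian calendar that is 3 May 2354 CE.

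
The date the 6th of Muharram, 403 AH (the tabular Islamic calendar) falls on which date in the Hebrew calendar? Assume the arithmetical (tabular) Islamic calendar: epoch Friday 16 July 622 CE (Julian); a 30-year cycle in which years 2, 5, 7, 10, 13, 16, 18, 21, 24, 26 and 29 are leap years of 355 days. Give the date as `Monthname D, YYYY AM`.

Both dates share Julian Day Number 2090900; in the Hebrew calendar that is 6 Av 4772 AM.

Av 6, 4772 AM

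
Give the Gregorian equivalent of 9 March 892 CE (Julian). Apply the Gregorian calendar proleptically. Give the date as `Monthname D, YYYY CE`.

March 13, 892 CE

The Julian–Gregorian offset here is 4 days (Julian trailing).
9 March 892 Julian + 4 days → 13 March 892 Gregorian.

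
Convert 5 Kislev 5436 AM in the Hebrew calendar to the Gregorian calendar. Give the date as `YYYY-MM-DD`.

1675-11-23

Julian Day Number of the source date = 2333168.
Converting JDN 2333168 to the Gregorian calendar gives 23 November 1675 CE.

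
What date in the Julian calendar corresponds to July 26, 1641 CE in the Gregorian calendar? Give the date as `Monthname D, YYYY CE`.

At this point the Julian calendar is 10 days behind the Gregorian.
26 July 1641 Gregorian − 10 days → 16 July 1641 Julian.

July 16, 1641 CE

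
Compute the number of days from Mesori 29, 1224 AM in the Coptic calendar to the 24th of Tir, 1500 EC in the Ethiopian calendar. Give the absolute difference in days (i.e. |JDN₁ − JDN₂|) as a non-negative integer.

215

JDN of the first date = 2272089.
JDN of the second date = 2271874.
|2271874 − 2272089| = 215.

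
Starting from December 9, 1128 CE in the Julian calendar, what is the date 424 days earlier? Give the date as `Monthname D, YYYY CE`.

The starting date is JDN 2133403; 2133403 − 424 = 2132979.
JDN 2132979 corresponds to October 12, 1127 CE.

October 12, 1127 CE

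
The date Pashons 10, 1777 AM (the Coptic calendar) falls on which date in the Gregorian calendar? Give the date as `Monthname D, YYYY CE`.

May 18, 2061 CE

Julian Day Number of the source date = 2473963.
Converting JDN 2473963 to the Gregorian calendar gives 18 May 2061 CE.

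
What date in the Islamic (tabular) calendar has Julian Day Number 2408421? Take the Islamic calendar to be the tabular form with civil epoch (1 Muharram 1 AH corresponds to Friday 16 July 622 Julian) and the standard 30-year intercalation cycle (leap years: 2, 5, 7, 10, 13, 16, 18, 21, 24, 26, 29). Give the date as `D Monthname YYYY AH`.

The Gregorian equivalent of JDN 2408421 is 6 December 1881.
In the tabular Islamic calendar that day is 14 Muharram 1299 AH.

14 Muharram 1299 AH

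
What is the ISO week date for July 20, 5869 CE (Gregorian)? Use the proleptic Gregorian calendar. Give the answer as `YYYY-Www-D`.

5869-W29-2

The weekday is Tuesday (ISO weekday 2).
That Tuesday belongs to ISO week 29 of ISO year 5869.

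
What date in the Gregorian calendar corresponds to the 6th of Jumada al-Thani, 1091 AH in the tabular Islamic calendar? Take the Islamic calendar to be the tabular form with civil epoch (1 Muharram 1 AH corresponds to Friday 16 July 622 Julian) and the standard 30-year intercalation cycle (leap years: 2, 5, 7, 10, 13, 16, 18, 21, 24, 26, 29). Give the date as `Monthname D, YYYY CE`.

Both dates share Julian Day Number 2334853; in the Gregorian calendar that is 4 July 1680 CE.

July 4, 1680 CE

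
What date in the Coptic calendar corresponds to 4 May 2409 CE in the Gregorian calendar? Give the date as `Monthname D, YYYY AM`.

Julian Day Number of the source date = 2601053.
Converting JDN 2601053 to the Coptic calendar gives 23 Parmouti 2125 AM.

Parmouti 23, 2125 AM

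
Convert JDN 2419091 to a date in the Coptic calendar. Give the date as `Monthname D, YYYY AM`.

JDN 2419091 is 23 February 1911 in the Gregorian calendar.
In the Coptic calendar that day is Meshir 16, 1627 AM.

Meshir 16, 1627 AM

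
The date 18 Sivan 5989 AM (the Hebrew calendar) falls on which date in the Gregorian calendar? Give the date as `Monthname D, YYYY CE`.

Julian Day Number of the source date = 2535346.
Converting JDN 2535346 to the Gregorian calendar gives 10 June 2229 CE.

June 10, 2229 CE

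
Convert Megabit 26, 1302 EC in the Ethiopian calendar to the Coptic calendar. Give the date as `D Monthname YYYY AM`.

The source date corresponds to 30 March 1310 in the proleptic Gregorian calendar (JDN 2199616).
That day falls on 26 Paremhat 1026 AM in the Coptic calendar.

26 Paremhat 1026 AM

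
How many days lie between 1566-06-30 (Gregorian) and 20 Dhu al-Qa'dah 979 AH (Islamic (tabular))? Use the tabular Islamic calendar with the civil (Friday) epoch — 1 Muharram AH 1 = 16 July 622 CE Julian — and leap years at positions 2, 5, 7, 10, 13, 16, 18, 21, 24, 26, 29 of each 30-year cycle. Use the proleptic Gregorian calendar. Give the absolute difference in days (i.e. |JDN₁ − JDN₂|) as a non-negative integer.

JDN of the first date = 2293210.
JDN of the second date = 2295325.
|2295325 − 2293210| = 2115.

2115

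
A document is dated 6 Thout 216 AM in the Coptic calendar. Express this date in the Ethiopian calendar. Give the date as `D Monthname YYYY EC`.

Julian Day Number of the source date = 1903564.
Converting JDN 1903564 to the Ethiopian calendar gives 6 Meskerem 492 EC.

6 Meskerem 492 EC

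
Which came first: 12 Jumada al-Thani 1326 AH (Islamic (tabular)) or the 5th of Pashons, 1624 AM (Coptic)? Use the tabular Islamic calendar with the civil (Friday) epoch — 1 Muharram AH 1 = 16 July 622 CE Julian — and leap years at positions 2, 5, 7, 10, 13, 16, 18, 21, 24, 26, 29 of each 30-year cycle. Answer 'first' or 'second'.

second

The two dates have Julian Day Numbers 2418135 and 2418075 respectively.
Since 2418075 < 2418135, the second date comes first.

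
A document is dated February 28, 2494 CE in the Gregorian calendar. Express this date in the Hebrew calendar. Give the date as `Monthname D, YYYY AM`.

Adar I 23, 6254 AM

Julian Day Number of the source date = 2632034.
Converting JDN 2632034 to the Hebrew calendar gives 23 Adar I 6254 AM.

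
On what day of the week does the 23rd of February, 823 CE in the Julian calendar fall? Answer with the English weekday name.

Monday

In the proleptic Gregorian calendar this is 27 February 823 (JDN 2021712).
Since JDN mod 7 = 0 (0 = Monday), the day is Monday.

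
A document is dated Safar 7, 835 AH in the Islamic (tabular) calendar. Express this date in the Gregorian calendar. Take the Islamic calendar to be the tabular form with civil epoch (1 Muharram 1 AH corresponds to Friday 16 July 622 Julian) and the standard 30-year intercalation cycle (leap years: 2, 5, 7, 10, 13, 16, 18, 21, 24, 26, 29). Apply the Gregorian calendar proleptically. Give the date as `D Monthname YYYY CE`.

Julian Day Number of the source date = 2244018.
Converting JDN 2244018 to the Gregorian calendar gives 24 October 1431 CE.

24 October 1431 CE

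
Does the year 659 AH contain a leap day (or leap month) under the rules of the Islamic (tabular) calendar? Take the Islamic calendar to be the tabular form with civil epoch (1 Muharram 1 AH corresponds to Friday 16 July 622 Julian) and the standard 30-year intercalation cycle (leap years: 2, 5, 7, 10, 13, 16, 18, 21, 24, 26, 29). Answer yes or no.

Year 659 AH is year 29 of its 30-year cycle; leap positions are 2, 5, 7, 10, 13, 16, 18, 21, 24, 26, 29, so it is a leap year (355 days).

yes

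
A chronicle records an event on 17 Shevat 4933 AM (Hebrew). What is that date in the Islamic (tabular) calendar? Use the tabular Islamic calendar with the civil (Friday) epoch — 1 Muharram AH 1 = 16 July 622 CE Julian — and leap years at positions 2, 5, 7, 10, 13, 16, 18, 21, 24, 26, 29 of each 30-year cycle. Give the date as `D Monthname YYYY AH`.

Both dates share Julian Day Number 2149529; in the tabular Islamic calendar that is 16 Jumada al-Thani 568 AH.

16 Jumada al-Thani 568 AH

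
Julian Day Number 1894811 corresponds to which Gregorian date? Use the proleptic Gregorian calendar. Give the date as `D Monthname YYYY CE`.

18 September 475 CE

Counting from JDN 2299161 = 15 Oct 1582 gives an offset of -404350 days.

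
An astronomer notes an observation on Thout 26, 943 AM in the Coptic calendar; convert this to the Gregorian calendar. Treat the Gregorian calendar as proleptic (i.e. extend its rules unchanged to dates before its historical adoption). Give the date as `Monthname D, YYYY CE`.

September 30, 1226 CE

Julian Day Number of the source date = 2169120.
Converting JDN 2169120 to the Gregorian calendar gives 30 September 1226 CE.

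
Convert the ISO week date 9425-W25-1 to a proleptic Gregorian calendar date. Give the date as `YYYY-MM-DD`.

ISO week 1 of 9425 is the week containing the first Thursday of 9425.
Week 25, day 1 (Monday) lands on 9425-06-20.

9425-06-20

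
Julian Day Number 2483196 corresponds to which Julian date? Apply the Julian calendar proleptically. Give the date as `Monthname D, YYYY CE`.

The Gregorian equivalent of JDN 2483196 is 28 August 2086.
In the Julian calendar that day is August 15, 2086 CE.

August 15, 2086 CE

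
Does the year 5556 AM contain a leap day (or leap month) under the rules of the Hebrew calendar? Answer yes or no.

Hebrew year 5556 is year 8 of its 19-year Metonic cycle; leap years are at positions 3, 6, 8, 11, 14, 17, 19, so it is a leap year (13 months).

yes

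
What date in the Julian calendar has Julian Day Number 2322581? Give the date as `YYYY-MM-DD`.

1646-11-18

JDN 2322581 is 28 November 1646 in the Gregorian calendar.
In the Julian calendar that day is 1646-11-18.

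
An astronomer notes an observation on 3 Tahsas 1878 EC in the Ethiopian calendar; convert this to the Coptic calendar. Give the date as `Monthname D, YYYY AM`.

Koiak 3, 1602 AM

Julian Day Number of the source date = 2409887.
Converting JDN 2409887 to the Coptic calendar gives 3 Koiak 1602 AM.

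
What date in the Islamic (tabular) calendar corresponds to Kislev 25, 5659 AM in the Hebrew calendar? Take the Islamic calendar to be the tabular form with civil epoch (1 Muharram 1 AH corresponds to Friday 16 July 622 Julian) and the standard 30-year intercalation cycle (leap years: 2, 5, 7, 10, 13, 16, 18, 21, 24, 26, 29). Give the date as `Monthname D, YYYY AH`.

Both dates share Julian Day Number 2414633; in the tabular Islamic calendar that is 25 Rajab 1316 AH.

Rajab 25, 1316 AH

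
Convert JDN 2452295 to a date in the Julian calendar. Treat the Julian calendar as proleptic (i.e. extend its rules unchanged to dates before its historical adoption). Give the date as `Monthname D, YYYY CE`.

The Gregorian equivalent of JDN 2452295 is 20 January 2002.
In the Julian calendar that day is January 7, 2002 CE.

January 7, 2002 CE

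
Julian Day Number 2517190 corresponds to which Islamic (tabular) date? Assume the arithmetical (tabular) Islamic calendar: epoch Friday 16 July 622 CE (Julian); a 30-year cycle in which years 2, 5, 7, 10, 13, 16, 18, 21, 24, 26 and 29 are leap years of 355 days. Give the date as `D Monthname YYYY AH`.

JDN 2517190 is 24 September 2179 in the Gregorian calendar.
In the tabular Islamic calendar that day is 22 Dhu al-Hijjah 1605 AH.

22 Dhu al-Hijjah 1605 AH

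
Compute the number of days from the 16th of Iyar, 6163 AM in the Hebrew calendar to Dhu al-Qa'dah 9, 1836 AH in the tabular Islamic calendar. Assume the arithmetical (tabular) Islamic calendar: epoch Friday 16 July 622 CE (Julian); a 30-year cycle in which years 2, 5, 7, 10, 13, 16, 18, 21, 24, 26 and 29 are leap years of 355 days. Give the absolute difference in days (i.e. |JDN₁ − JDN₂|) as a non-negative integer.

140

First date → JDN 2598866; second date → JDN 2599006.
The interval is |2598866 − 2599006| = 140 days.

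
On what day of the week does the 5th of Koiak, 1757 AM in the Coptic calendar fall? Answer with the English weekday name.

Friday

Equivalently 14 December 2040 Gregorian, JDN 2466503.
JDN 2466503 mod 7 = 4, and JDN 0 was a Monday, so this is a Friday.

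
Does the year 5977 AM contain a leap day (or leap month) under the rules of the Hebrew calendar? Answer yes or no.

Hebrew year 5977 is year 11 of its 19-year Metonic cycle; leap years are at positions 3, 6, 8, 11, 14, 17, 19, so it is a leap year (13 months).

yes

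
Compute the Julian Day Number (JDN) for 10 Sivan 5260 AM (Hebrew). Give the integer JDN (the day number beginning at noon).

2269061

Equivalently 18 May 1500 (proleptic Gregorian).
JDN 2299161 is 15 October 1582 CE (Gregorian); the target day is −30100 days from there, so JDN = 2269061.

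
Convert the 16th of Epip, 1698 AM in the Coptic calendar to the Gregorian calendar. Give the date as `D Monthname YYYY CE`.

23 July 1982 CE

Both dates share Julian Day Number 2445174; in the Gregorian calendar that is 23 July 1982 CE.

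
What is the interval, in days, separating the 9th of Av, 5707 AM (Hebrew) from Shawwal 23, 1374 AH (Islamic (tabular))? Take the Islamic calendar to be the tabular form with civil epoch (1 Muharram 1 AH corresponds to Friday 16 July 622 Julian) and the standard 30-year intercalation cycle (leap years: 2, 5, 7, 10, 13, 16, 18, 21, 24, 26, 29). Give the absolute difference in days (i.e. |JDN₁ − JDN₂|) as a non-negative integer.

2880

JDN of the first date = 2432393.
JDN of the second date = 2435273.
|2435273 − 2432393| = 2880.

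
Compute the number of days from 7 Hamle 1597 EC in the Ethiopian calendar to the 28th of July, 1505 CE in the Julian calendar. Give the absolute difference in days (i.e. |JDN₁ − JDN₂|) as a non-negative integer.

36498

First date → JDN 2307466; second date → JDN 2270968.
The interval is |2307466 − 2270968| = 36498 days.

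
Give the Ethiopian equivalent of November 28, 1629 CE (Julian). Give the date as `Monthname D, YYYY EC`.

Both dates share Julian Day Number 2316382; in the Ethiopian calendar that is 2 Tahsas 1622 EC.

Tahsas 2, 1622 EC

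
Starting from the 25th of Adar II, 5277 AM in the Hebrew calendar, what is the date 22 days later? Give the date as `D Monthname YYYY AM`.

Counting 22 days forward from JDN 2275220 reaches JDN 2275242, which is 18 Nisan 5277 AM.

18 Nisan 5277 AM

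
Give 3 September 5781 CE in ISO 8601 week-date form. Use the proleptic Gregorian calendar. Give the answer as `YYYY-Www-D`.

5781-W36-1

The weekday is Monday (ISO weekday 1).
That Monday belongs to ISO week 36 of ISO year 5781.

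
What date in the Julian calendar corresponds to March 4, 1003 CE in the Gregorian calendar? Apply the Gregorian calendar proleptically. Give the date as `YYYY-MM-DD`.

For dates in this range the Gregorian date is 6 days ahead of the Julian.
4 March 1003 Gregorian − 6 days → 26 February 1003 Julian.

1003-02-26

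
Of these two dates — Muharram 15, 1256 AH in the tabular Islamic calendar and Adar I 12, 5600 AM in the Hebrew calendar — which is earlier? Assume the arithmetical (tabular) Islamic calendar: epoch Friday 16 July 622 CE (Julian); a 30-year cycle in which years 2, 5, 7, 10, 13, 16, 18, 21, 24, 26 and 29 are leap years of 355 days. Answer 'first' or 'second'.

second

The two dates have Julian Day Numbers 2393184 and 2393152 respectively.
Since 2393152 < 2393184, the second date comes first.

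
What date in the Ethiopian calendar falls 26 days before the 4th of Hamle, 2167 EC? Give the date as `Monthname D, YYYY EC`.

Sene 8, 2167 EC

The starting date is JDN 2515655; 2515655 − 26 = 2515629.
JDN 2515629 corresponds to Sene 8, 2167 EC.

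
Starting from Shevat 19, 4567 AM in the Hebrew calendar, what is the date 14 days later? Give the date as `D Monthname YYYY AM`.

3 Adar 4567 AM

JDN of Shevat 19, 4567 AM = 2015845.
2015845 + 14 = 2015859.
JDN 2015859 in the Hebrew calendar is 3 Adar 4567 AM.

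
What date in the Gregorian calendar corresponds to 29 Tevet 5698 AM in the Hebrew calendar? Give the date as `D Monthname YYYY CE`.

Julian Day Number of the source date = 2428901.
Converting JDN 2428901 to the Gregorian calendar gives 2 January 1938 CE.

2 January 1938 CE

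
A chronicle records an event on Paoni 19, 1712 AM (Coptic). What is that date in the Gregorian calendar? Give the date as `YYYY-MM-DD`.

1996-06-26

Both dates share Julian Day Number 2450261; in the Gregorian calendar that is 26 June 1996 CE.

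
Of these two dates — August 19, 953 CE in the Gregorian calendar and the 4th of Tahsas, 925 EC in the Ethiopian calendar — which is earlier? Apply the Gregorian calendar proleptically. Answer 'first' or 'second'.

Converting both to JDN: 2069367 vs 2061805; the smaller is the second.

second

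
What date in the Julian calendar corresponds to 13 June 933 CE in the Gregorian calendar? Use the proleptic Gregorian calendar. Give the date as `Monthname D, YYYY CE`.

June 8, 933 CE

The Julian–Gregorian offset here is 5 days (Julian trailing).
13 June 933 Gregorian − 5 days → 8 June 933 Julian.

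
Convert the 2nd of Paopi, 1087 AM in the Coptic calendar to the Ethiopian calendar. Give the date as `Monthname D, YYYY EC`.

The source date corresponds to 7 October 1370 in the proleptic Gregorian calendar (JDN 2221722).
That day falls on 2 Tikimt 1363 EC in the Ethiopian calendar.

Tikimt 2, 1363 EC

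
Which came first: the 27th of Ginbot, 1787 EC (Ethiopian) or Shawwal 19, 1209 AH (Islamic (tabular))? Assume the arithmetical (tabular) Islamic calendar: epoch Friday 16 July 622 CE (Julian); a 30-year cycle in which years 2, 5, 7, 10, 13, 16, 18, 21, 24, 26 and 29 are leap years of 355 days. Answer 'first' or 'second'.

First date → JDN 2376823; second date → JDN 2376799.
JDN 2376799 < JDN 2376823, so the second date is earlier.

second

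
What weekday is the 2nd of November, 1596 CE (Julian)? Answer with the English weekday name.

In the Gregorian calendar this is 12 November 1596 (JDN 2304303).
2304303 ≡ 1 (mod 7); counting from Monday = 0 gives Tuesday.

Tuesday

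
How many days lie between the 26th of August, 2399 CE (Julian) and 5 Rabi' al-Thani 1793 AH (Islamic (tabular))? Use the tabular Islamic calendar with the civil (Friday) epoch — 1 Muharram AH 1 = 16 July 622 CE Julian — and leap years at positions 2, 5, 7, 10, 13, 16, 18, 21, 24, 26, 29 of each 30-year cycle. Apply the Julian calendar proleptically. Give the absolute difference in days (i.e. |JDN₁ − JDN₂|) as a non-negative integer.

13972

JDN of the first date = 2597530.
JDN of the second date = 2583558.
|2583558 − 2597530| = 13972.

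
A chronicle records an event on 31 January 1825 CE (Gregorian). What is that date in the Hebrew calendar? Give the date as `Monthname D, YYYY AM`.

Julian Day Number of the source date = 2387658.
Converting JDN 2387658 to the Hebrew calendar gives 12 Shevat 5585 AM.

Shevat 12, 5585 AM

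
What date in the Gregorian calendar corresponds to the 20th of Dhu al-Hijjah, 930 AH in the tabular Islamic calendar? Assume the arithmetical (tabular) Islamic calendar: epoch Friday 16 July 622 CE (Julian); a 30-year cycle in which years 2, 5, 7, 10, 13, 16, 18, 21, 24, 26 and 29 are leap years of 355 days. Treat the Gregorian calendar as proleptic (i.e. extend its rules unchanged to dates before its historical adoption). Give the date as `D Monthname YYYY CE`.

Both dates share Julian Day Number 2277991; in the Gregorian calendar that is 29 October 1524 CE.

29 October 1524 CE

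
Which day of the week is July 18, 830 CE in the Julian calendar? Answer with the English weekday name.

Equivalently 22 July 830 Gregorian, JDN 2024414.
JDN 2024414 mod 7 = 0, and JDN 0 was a Monday, so this is a Monday.

Monday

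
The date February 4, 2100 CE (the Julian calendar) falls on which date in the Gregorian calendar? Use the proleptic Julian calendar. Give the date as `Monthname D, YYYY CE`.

February 17, 2100 CE

For dates in this range the Gregorian date is 13 days ahead of the Julian.
4 February 2100 Julian + 13 days → 17 February 2100 Gregorian.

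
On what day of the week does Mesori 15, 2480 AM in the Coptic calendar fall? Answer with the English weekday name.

Thursday

In the Gregorian calendar this is 27 August 2764 (JDN 2730829).
Since JDN mod 7 = 3 (0 = Monday), the day is Thursday.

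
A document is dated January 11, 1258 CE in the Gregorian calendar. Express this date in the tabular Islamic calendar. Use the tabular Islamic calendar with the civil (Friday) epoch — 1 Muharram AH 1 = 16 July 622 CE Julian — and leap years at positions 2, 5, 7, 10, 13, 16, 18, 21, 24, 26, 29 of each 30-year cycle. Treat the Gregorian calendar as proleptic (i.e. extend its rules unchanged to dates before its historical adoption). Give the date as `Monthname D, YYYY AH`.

Dhu al-Hijjah 26, 655 AH

Both dates share Julian Day Number 2180546; in the tabular Islamic calendar that is 26 Dhu al-Hijjah 655 AH.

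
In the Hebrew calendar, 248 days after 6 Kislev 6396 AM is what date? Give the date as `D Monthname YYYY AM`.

JDN of 6 Kislev 6396 AM = 2683815.
2683815 + 248 = 2684063.
JDN 2684063 in the Hebrew calendar is 19 Av 6396 AM.

19 Av 6396 AM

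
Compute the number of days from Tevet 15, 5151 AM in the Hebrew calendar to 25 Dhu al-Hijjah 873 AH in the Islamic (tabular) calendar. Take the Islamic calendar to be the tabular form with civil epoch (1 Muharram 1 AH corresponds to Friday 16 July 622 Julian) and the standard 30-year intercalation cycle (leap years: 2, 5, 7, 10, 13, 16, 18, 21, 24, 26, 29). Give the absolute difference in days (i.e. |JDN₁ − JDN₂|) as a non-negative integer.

28685

First date → JDN 2229112; second date → JDN 2257797.
The interval is |2229112 − 2257797| = 28685 days.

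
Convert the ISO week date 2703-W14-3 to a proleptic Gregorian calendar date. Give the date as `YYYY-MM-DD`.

2703-04-01

ISO week 1 of 2703 is the week containing the first Thursday of 2703.
Week 14, day 3 (Wednesday) lands on 2703-04-01.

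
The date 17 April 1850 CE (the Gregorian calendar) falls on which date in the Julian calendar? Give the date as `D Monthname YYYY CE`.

5 April 1850 CE

For dates in this range the Gregorian date is 12 days ahead of the Julian.
17 April 1850 Gregorian − 12 days → 5 April 1850 Julian.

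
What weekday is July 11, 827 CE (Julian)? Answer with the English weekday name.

Thursday

Equivalently 15 July 827 Gregorian, JDN 2023311.
2023311 ≡ 3 (mod 7); counting from Monday = 0 gives Thursday.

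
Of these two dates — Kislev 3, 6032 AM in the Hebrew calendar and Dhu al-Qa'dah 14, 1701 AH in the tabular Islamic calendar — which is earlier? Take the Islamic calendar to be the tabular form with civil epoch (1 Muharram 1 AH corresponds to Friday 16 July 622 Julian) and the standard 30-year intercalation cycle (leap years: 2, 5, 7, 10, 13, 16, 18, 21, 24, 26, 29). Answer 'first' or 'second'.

The two dates have Julian Day Numbers 2550864 and 2551171 respectively.
Since 2550864 < 2551171, the first date comes first.

first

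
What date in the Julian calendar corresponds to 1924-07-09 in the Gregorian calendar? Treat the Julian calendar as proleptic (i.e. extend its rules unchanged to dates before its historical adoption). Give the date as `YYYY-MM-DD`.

1924-06-26

For dates in this range the Gregorian date is 13 days ahead of the Julian.
9 July 1924 Gregorian − 13 days → 26 June 1924 Julian.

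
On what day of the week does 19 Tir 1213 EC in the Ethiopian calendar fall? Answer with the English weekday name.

This is JDN 2167042 (21 January 1221 Gregorian).
JDN 2167042 mod 7 = 3, and JDN 0 was a Monday, so this is a Thursday.

Thursday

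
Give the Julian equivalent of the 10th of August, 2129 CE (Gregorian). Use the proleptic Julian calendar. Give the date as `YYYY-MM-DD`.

The Julian–Gregorian offset here is 14 days (Julian trailing).
10 August 2129 Gregorian − 14 days → 27 July 2129 Julian.

2129-07-27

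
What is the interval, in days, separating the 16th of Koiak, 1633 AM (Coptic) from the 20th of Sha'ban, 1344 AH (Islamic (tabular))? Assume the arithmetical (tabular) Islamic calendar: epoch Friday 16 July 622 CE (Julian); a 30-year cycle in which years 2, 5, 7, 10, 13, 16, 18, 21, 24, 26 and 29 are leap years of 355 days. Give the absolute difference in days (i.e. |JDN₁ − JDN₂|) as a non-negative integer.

3357

First date → JDN 2421223; second date → JDN 2424580.
The interval is |2421223 − 2424580| = 3357 days.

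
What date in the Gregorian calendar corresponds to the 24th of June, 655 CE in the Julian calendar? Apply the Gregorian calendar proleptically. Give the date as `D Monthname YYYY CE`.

27 June 655 CE

At this point the Julian calendar is 3 days behind the Gregorian.
24 June 655 Julian + 3 days → 27 June 655 Gregorian.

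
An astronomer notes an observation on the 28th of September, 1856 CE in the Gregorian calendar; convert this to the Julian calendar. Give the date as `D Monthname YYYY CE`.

16 September 1856 CE

For dates in this range the Gregorian date is 12 days ahead of the Julian.
28 September 1856 Gregorian − 12 days → 16 September 1856 Julian.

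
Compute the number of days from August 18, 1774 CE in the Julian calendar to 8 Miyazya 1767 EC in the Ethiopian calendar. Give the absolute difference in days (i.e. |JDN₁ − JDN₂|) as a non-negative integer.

228

JDN of the first date = 2369241.
JDN of the second date = 2369469.
|2369469 − 2369241| = 228.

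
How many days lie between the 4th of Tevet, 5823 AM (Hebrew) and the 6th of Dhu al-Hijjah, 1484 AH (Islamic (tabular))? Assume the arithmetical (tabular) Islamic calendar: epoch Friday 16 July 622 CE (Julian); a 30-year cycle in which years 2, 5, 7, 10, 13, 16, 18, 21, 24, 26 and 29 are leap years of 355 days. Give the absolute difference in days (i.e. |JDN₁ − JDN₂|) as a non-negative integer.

JDN of the first date = 2474560.
JDN of the second date = 2474296.
|2474296 − 2474560| = 264.

264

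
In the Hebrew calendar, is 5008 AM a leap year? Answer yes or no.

yes

Hebrew year 5008 is year 11 of its 19-year Metonic cycle; leap years are at positions 3, 6, 8, 11, 14, 17, 19, so it is a leap year (13 months).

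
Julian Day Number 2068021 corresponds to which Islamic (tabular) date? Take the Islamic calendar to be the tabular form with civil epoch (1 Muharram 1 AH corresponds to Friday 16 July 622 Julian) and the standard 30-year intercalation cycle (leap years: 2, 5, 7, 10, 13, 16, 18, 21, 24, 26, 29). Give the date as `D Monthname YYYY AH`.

12 Jumada al-Thani 338 AH

JDN 2068021 is 12 December 949 in the proleptic Gregorian calendar.
In the tabular Islamic calendar that day is 12 Jumada al-Thani 338 AH.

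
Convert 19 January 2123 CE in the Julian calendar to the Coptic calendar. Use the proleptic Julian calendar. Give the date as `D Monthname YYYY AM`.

Julian Day Number of the source date = 2496502.
Converting JDN 2496502 to the Coptic calendar gives 24 Tobi 1839 AM.

24 Tobi 1839 AM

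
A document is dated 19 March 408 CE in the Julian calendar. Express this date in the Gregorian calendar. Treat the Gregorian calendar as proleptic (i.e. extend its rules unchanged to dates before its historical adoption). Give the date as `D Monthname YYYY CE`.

The Julian–Gregorian offset here is 1 day (Julian trailing).
19 March 408 Julian + 1 day → 20 March 408 Gregorian.

20 March 408 CE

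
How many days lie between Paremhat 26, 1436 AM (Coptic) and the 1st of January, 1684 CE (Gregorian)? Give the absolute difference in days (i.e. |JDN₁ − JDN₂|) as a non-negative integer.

13240

JDN of the first date = 2349369.
JDN of the second date = 2336129.
|2336129 − 2349369| = 13240.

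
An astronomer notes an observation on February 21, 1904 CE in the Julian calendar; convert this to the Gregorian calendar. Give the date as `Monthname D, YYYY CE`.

March 5, 1904 CE

For dates in this range the Gregorian date is 13 days ahead of the Julian.
21 February 1904 Julian + 13 days → 5 March 1904 Gregorian.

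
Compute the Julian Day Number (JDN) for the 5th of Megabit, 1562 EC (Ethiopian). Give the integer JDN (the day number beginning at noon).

In the proleptic Gregorian calendar the same day is 11 March 1570.
JDN 2299161 is 15 October 1582 CE (Gregorian); the target day is −4601 days from there, so JDN = 2294560.

2294560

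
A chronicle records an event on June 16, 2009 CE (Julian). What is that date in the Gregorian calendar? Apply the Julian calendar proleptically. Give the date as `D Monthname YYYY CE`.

29 June 2009 CE

For dates in this range the Gregorian date is 13 days ahead of the Julian.
16 June 2009 Julian + 13 days → 29 June 2009 Gregorian.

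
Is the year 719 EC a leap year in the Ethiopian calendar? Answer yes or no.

yes

719 mod 4 = 3; in the Ethiopian calendar a year is leap when year mod 4 = 3, so it is a leap year.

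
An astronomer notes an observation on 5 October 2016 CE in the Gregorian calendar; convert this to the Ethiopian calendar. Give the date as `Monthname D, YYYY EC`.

Both dates share Julian Day Number 2457667; in the Ethiopian calendar that is 25 Meskerem 2009 EC.

Meskerem 25, 2009 EC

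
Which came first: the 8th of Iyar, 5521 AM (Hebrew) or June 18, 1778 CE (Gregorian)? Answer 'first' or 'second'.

first

Converting both to JDN: 2364384 vs 2370630; the smaller is the first.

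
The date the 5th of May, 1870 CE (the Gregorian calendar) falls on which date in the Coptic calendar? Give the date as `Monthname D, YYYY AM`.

Julian Day Number of the source date = 2404188.
Converting JDN 2404188 to the Coptic calendar gives 28 Parmouti 1586 AM.

Parmouti 28, 1586 AM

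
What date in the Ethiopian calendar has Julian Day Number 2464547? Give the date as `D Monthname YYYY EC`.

1 Nehase 2027 EC

The Gregorian equivalent of JDN 2464547 is 7 August 2035.
In the Ethiopian calendar that day is 1 Nehase 2027 EC.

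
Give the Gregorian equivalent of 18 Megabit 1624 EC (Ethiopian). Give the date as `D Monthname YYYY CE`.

24 March 1632 CE

Both dates share Julian Day Number 2317219; in the Gregorian calendar that is 24 March 1632 CE.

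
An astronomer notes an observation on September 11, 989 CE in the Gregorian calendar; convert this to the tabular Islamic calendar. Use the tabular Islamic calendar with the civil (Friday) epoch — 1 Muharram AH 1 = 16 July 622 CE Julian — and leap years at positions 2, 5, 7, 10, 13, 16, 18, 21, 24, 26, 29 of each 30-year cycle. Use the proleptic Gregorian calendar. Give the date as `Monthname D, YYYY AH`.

Both dates share Julian Day Number 2082539; in the tabular Islamic calendar that is 1 Jumada al-Thani 379 AH.

Jumada al-Thani 1, 379 AH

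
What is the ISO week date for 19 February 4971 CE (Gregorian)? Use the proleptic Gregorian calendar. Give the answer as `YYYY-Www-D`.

The weekday is Tuesday (ISO weekday 2).
That Tuesday belongs to ISO week 8 of ISO year 4971.

4971-W08-2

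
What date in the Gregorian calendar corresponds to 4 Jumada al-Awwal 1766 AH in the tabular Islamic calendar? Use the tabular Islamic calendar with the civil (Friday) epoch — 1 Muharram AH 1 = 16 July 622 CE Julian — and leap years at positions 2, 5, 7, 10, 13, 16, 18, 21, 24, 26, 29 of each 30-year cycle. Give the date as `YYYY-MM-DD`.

Julian Day Number of the source date = 2574018.
Converting JDN 2574018 to the Gregorian calendar gives 28 April 2335 CE.

2335-04-28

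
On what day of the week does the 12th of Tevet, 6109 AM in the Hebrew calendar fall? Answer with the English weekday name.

Equivalently 4 January 2349 Gregorian, JDN 2579018.
JDN 2579018 mod 7 = 1, and JDN 0 was a Monday, so this is a Tuesday.

Tuesday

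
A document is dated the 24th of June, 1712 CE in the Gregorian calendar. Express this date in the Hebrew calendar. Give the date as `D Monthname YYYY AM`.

20 Sivan 5472 AM

Julian Day Number of the source date = 2346530.
Converting JDN 2346530 to the Hebrew calendar gives 20 Sivan 5472 AM.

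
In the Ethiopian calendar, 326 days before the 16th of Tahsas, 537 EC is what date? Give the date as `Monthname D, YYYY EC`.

JDN of the 16th of Tahsas, 537 EC = 1920100.
1920100 − 326 = 1919774.
JDN 1919774 in the Ethiopian calendar is Tir 25, 536 EC.

Tir 25, 536 EC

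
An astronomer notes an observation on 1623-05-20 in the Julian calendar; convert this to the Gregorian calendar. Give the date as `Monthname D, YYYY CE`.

For dates in this range the Gregorian date is 10 days ahead of the Julian.
20 May 1623 Julian + 10 days → 30 May 1623 Gregorian.

May 30, 1623 CE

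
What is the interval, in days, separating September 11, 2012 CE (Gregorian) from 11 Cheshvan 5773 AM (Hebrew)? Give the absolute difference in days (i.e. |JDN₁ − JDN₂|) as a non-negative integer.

First date → JDN 2456182; second date → JDN 2456228.
The interval is |2456182 − 2456228| = 46 days.

46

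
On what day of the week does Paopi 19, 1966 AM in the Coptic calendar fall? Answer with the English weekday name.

Wednesday

In the Gregorian calendar this is 31 October 2249 (JDN 2542794).
Since JDN mod 7 = 2 (0 = Monday), the day is Wednesday.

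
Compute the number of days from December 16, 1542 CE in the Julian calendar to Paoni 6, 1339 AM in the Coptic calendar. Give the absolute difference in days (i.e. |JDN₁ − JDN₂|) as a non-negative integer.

JDN of the first date = 2284623.
JDN of the second date = 2314009.
|2314009 − 2284623| = 29386.

29386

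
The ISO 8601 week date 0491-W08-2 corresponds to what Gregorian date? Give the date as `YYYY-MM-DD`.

ISO week 1 of 491 is the week containing the first Thursday of 491.
Week 8, day 2 (Tuesday) lands on 0491-02-20.

0491-02-20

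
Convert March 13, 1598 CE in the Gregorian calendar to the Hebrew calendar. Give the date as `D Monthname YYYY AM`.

Julian Day Number of the source date = 2304789.
Converting JDN 2304789 to the Hebrew calendar gives 5 Adar II 5358 AM.

5 Adar II 5358 AM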